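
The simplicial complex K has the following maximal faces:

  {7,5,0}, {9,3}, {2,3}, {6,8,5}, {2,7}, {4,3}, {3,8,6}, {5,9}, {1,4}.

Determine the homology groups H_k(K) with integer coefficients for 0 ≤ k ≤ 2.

H_0 ≅ Z,  H_1 ≅ Z^2,  H_2 = 0.

Order the vertices as 0 < 1 < 2 < 3 < 4 < 5 < 6 < 7 < 8 < 9. Listing each simplex with vertices in this order, K has dimension 2 with simplices:

  0-simplices (10): [0], [1], [2], [3], [4], [5], [6], [7], [8], [9]
  1-simplices (14): [0,5], [0,7], [1,4], [2,3], [2,7], [3,4], [3,6], [3,8], [3,9], [5,6], [5,7], [5,8], [5,9], [6,8]
  2-simplices (3): [0,5,7], [3,6,8], [5,6,8]

giving chain groups C_0 ≅ Z^10, C_1 ≅ Z^14, C_2 ≅ Z^3.

The boundary map ∂_1: C_1 → C_0 maps an edge to its endpoints' difference, ∂[p,q] = q − p.
This gives a 10×14 integer matrix of rank 9; reducing to Smith normal form yields diagonal entries (1,1,1,1,1,1,1,1,1).

∂_2: C_2 → C_1 acts by ∂[p,q,r] = [q,r] − [p,r] + [p,q]. For instance
  ∂[5,6,8] = [6,8] − [5,8] + [5,6],
  ∂[0,5,7] = [5,7] − [0,7] + [0,5].
As a 14×3 matrix over Z this has rank 3, with invariant factors (1,1,1).

From H_k ≅ ker(∂_k) / im(∂_{k+1}) we obtain:

  H_0: rank C_0 − rank ∂_1 = 10 − 9 = 1, and the invariant factors of ∂_1 are all 1, so H_0 ≅ Z.
  H_1: rank ker ∂_1 − rank ∂_2 = (14 − 9) − 3 = 2, and the invariant factors of ∂_2 are all 1, so H_1 ≅ Z^2.
  H_2: rank ker ∂_2 − rank ∂_3 = (3 − 3) − 0 = 0, and there is no ∂_3, so H_2 ≅ 0.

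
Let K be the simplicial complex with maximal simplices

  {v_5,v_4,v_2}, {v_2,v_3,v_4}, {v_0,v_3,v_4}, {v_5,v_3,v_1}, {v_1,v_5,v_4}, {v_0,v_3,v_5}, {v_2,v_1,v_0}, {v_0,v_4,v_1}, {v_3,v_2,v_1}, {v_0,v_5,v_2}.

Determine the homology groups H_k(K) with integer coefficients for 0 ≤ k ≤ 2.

Take the total order v_0 < v_1 < v_2 < v_3 < v_4 < v_5 on the vertex set. Then K (dimension 2) consists of the simplices:

  0-simplices (6): [v_0], [v_1], [v_2], [v_3], [v_4], [v_5]
  1-simplices (15): (15 of them)
  2-simplices (10): [v_0,v_1,v_2], [v_0,v_1,v_4], [v_0,v_2,v_5], [v_0,v_3,v_4], [v_0,v_3,v_5], [v_1,v_2,v_3], [v_1,v_3,v_5], [v_1,v_4,v_5], [v_2,v_3,v_4], [v_2,v_4,v_5]

so the chain groups are C_0 ≅ Z^6, C_1 ≅ Z^15, C_2 ≅ Z^10.

∂_1: C_1 → C_0 is given by ∂[p,q] = [q] − [p].
The resulting 6×15 matrix has rank 5, and its Smith normal form has invariant factors (1,1,1,1,1).

Boundary ∂_2: C_2 → C_1 sends each 2-simplex [p,q,r] to [q,r] − [p,r] + [p,q]. For instance
  ∂[v_0,v_1,v_2] = [v_1,v_2] − [v_0,v_2] + [v_0,v_1],
  ∂[v_0,v_3,v_4] = [v_3,v_4] − [v_0,v_4] + [v_0,v_3].
The 15×10 boundary matrix has rank 10 and Smith normal form diag(1,1,1,1,1,1,1,1,1,2).

Now H_k = ker ∂_k / im ∂_{k+1}, so:

  H_0: rank C_0 − rank ∂_1 = 6 − 5 = 1, and the invariant factors of ∂_1 are all 1, so H_0 ≅ Z.
  H_1: rank ker ∂_1 − rank ∂_2 = (15 − 5) − 10 = 0, and ∂_2 has invariant factor 2 > 1, so H_1 ≅ Z/2Z.
  H_2: rank ker ∂_2 − rank ∂_3 = (10 − 10) − 0 = 0, and there is no ∂_3, so H_2 ≅ 0.

H_0 ≅ Z,  H_1 ≅ Z/2Z,  H_2 = 0.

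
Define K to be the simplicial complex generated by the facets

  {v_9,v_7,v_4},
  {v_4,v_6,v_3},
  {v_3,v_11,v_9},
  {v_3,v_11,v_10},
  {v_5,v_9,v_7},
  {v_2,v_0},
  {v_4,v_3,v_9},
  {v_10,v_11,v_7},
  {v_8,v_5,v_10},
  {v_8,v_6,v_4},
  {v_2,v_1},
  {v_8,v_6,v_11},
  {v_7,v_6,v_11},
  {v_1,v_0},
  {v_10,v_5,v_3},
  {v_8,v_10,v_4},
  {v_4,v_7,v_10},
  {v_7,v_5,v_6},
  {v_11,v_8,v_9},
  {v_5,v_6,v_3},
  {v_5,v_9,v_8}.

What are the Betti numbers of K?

b_0 = 2, b_1 = 3, b_2 = 1.

Fix the vertex order v_0 < v_1 < v_2 < v_3 < v_4 < v_5 < v_6 < v_7 < v_8 < v_9 < v_10 < v_11 and write every simplex with vertices in increasing order. Then dim K = 2 and the simplices of K are:

  0-simplices (12): [v_0], [v_1], [v_2], [v_3], [v_4], [v_5], [v_6], [v_7], [v_8], [v_9], [v_10], [v_11]
  1-simplices (30): (30 of them)
  2-simplices (18): (18 of them)

so the chain groups are C_0 ≅ Z^12, C_1 ≅ Z^30, C_2 ≅ Z^18.

Boundary ∂_1: C_1 → C_0 is given by ∂[p,q] = [q] − [p].
This gives a 12×30 integer matrix of rank 10; reducing to Smith normal form yields diagonal entries (1,1,1,1,1,1,1,1,1,1).

∂_2: C_2 → C_1 acts by ∂[p,q,r] = [q,r] − [p,r] + [p,q]. For instance
  ∂[v_5,v_6,v_7] = [v_6,v_7] − [v_5,v_7] + [v_5,v_6],
  ∂[v_3,v_10,v_11] = [v_10,v_11] − [v_3,v_11] + [v_3,v_10].
As a 30×18 matrix over Z this has rank 17, with invariant factors (1,1,1,1,1,1,1,1,1,1,1,1,1,1,1,1,1).

Now H_k = ker ∂_k / im ∂_{k+1}, so:

  H_0: rank C_0 − rank ∂_1 = 12 − 10 = 2, and the invariant factors of ∂_1 are all 1, so H_0 ≅ Z^2.
  H_1: rank ker ∂_1 − rank ∂_2 = (30 − 10) − 17 = 3, and the invariant factors of ∂_2 are all 1, so H_1 ≅ Z^3.
  H_2: rank ker ∂_2 − rank ∂_3 = (18 − 17) − 0 = 1, and there is no ∂_3, so H_2 ≅ Z.

As a check, the Euler characteristic is 12 − 30 + 18 = 0, which agrees with 2 − 3 + 1 = 0.

Hence the Betti numbers are b_0 = 2, b_1 = 3, b_2 = 1.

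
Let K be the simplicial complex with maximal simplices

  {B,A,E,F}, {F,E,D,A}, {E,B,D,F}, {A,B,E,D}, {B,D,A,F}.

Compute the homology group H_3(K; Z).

H_3 ≅ Z.

We work with the vertex ordering A < B < D < E < F. The simplices of K, each written with vertices in increasing order, are:

  0-simplices (5): A, B, D, E, F
  1-simplices (10): AB, AD, AE, AF, BD, BE, BF, DE, DF, EF
  2-simplices (10): ABD, ABE, ABF, ADE, ADF, AEF, BDE, BDF, BEF, DEF
  3-simplices (5): ABDE, ABDF, ABEF, ADEF, BDEF

so the chain groups are C_0 ≅ Z^5, C_1 ≅ Z^10, C_2 ≅ Z^10, C_3 ≅ Z^5.

∂_1: C_1 → C_0 maps an edge to its endpoints' difference, ∂[p,q] = q − p.
As a 5×10 matrix over Z this has rank 4, with invariant factors (1,1,1,1).

Boundary ∂_2: C_2 → C_1 acts by ∂[p,q,r] = [q,r] − [p,r] + [p,q]. For instance
  ∂ADF = DF − AF + AD,
  ∂ABD = BD − AD + AB.
As a 10×10 matrix over Z this has rank 6, with invariant factors (1,1,1,1,1,1).

∂_3: C_3 → C_2 sends each 3-simplex σ to the alternating sum Σ_i (−1)^i (σ with its i-th vertex removed). For instance
  ∂ABDF = BDF − ADF + ABF − ABD,
  ∂ABEF = BEF − AEF + ABF − ABE.
As a 10×5 matrix over Z this has rank 4, with invariant factors (1,1,1,1).

Now H_k = ker ∂_k / im ∂_{k+1}, so:

  H_3: rank ker ∂_3 − rank ∂_4 = (5 − 4) − 0 = 1, and there is no ∂_4, so H_3 ≅ Z.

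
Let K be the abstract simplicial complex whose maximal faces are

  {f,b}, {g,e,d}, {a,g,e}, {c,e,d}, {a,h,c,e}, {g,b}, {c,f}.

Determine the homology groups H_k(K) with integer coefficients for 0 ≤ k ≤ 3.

H_0 = Z,  H_1 = Z,  H_2 = 0,  H_3 = 0.

Fix the vertex order a < b < c < d < e < f < g < h and write every simplex with vertices in increasing order. Then dim K = 3 and the simplices of K are:

  0-simplices (8): a, b, c, d, e, f, g, h
  1-simplices (14): ac, ae, ag, ah, bf, bg, cd, ce, cf, ch, de, dg, eg, eh
  2-simplices (7): ace, ach, aeg, aeh, cde, ceh, deg
  3-simplices (1): aceh

so the chain groups are C_0 ≅ Z^8, C_1 ≅ Z^14, C_2 ≅ Z^7, C_3 ≅ Z^1.

Boundary ∂_1: C_1 → C_0 sends each edge [p,q] (with p < q) to q − p. For instance
  ∂ce = e − c.
This gives a 8×14 integer matrix of rank 7; reducing to Smith normal form yields diagonal entries (1,1,1,1,1,1,1).

∂_2: C_2 → C_1 acts by ∂[p,q,r] = [q,r] − [p,r] + [p,q]. For instance
  ∂ace = ce − ae + ac,
  ∂aeg = eg − ag + ae.
The resulting 14×7 matrix has rank 6, and its Smith normal form has invariant factors (1,1,1,1,1,1).

The boundary map ∂_3: C_3 → C_2 sends each 3-simplex σ to the alternating sum Σ_i (−1)^i (σ with its i-th vertex removed). For instance
  ∂aceh = ceh − aeh + ach − ace.
As a 7×1 matrix over Z this has rank 1, with invariant factors (1).

Reading off H_k = ker ∂_k / im ∂_{k+1}:

  H_0: rank C_0 − rank ∂_1 = 8 − 7 = 1, and the invariant factors of ∂_1 are all 1, so H_0 ≅ Z.
  H_1: rank ker ∂_1 − rank ∂_2 = (14 − 7) − 6 = 1, and the invariant factors of ∂_2 are all 1, so H_1 ≅ Z.
  H_2: rank ker ∂_2 − rank ∂_3 = (7 − 6) − 1 = 0, and the invariant factors of ∂_3 are all 1, so H_2 ≅ 0.
  H_3: rank ker ∂_3 − rank ∂_4 = (1 − 1) − 0 = 0, and there is no ∂_4, so H_3 ≅ 0.

As a check, the Euler characteristic is 8 − 14 + 7 − 1 = 0, which agrees with 1 − 1 + 0 − 0 = 0.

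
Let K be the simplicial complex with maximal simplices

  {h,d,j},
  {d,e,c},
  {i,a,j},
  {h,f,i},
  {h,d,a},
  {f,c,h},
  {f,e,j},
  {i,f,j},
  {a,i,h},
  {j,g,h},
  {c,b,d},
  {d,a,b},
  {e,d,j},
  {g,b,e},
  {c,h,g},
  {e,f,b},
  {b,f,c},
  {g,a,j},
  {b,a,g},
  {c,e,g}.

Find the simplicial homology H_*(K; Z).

H_0 = Z,  H_1 = Z ⊕ Z/2,  H_2 = 0.

Take the total order a < b < c < d < e < f < g < h < i < j on the vertex set. Then K (dimension 2) consists of the simplices:

  0-simplices (10): a, b, c, d, e, f, g, h, i, j
  1-simplices (30): ab, ad, ag, ah, ai, aj, bc, bd, be, bf, bg, cd, ce, cf, cg, ch, de, dh, dj, ef, eg, ej, fh, fi, fj, gh, gj, hi, hj, ij
  2-simplices (20): abd, abg, adh, agj, ahi, aij, bcd, bcf, bef, beg, cde, ceg, cfh, cgh, dej, dhj, efj, fhi, fij, ghj

Hence C_0 ≅ Z^10, C_1 ≅ Z^30, C_2 ≅ Z^20.

The boundary map ∂_1: C_1 → C_0 sends each edge [p,q] (with p < q) to q − p. For instance
  ∂ef = f − e.
This gives a 10×30 integer matrix of rank 9; reducing to Smith normal form yields diagonal entries (1,1,1,1,1,1,1,1,1).

∂_2: C_2 → C_1 sends each 2-simplex [p,q,r] to [q,r] − [p,r] + [p,q]. For instance
  ∂cde = de − ce + cd,
  ∂fij = ij − fj + fi.
As a 30×20 matrix over Z this has rank 20, with invariant factors (1,1,1,1,1,1,1,1,1,1,1,1,1,1,1,1,1,1,1,2).

Now H_k = ker ∂_k / im ∂_{k+1}, so:

  H_0: rank C_0 − rank ∂_1 = 10 − 9 = 1, and the invariant factors of ∂_1 are all 1, so H_0 ≅ Z.
  H_1: rank ker ∂_1 − rank ∂_2 = (30 − 9) − 20 = 1, and ∂_2 has invariant factor 2 > 1, so H_1 ≅ Z ⊕ Z/2.
  H_2: rank ker ∂_2 − rank ∂_3 = (20 − 20) − 0 = 0, and there is no ∂_3, so H_2 ≅ 0.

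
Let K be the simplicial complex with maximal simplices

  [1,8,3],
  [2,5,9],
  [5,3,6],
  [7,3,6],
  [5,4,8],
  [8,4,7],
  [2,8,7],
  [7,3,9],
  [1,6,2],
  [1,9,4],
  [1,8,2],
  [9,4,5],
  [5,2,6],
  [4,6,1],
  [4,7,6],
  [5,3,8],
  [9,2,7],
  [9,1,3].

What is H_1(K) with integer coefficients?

H_1 ≅ Z^2.

K has 9 vertices, 27 edges, 18 triangles.
rank ∂_1 = 8, rank ∂_2 = 17 ⇒ b_1 = 27 − 8 − 17 = 2; all invariant factors of ∂_2 are 1 so no torsion. So H_1 ≅ Z^2.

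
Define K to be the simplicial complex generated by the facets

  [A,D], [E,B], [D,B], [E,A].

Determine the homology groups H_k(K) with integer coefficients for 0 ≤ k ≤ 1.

K has 4 vertices, 4 edges.
rank ∂_0 = 0, rank ∂_1 = 3 ⇒ b_0 = 4 − 0 − 3 = 1; all invariant factors of ∂_1 are 1 so no torsion. So H_0 = Z.
rank ∂_1 = 3, rank ∂_2 = 0 ⇒ b_1 = 4 − 3 − 0 = 1. So H_1 = Z.

H_0 ≅ Z,  H_1 ≅ Z.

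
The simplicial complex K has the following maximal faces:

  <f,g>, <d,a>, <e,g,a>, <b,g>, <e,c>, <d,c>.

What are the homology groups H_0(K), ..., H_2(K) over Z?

K has 7 vertices, 8 edges, 1 triangle.
rank ∂_0 = 0, rank ∂_1 = 6 ⇒ b_0 = 7 − 0 − 6 = 1; all invariant factors of ∂_1 are 1 so no torsion. So H_0 = Z.
rank ∂_1 = 6, rank ∂_2 = 1 ⇒ b_1 = 8 − 6 − 1 = 1; all invariant factors of ∂_2 are 1 so no torsion. So H_1 = Z.
rank ∂_2 = 1, rank ∂_3 = 0 ⇒ b_2 = 1 − 1 − 0 = 0. So H_2 = 0.

H_0 ≅ Z,  H_1 ≅ Z,  H_2 = 0.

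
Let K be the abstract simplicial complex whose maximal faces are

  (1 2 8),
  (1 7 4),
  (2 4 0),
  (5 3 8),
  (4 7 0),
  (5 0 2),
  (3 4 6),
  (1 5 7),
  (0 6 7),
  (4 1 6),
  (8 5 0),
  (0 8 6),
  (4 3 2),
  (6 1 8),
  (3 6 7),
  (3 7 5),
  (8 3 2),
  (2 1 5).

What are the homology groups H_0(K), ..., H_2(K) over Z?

Take the total order 0 < 1 < 2 < 3 < 4 < 5 < 6 < 7 < 8 on the vertex set. Then K (dimension 2) consists of the simplices:

  0-simplices (9): [0], [1], [2], [3], [4], [5], [6], [7], [8]
  1-simplices (27): (27 of them)
  2-simplices (18): [0,2,4], [0,2,5], [0,4,7], [0,5,8], [0,6,7], [0,6,8], [1,2,5], [1,2,8], [1,4,6], [1,4,7], [1,5,7], [1,6,8], [2,3,4], [2,3,8], [3,4,6], [3,5,7], [3,5,8], [3,6,7]

Hence C_0 ≅ Z^9, C_1 ≅ Z^27, C_2 ≅ Z^18.

The boundary map ∂_1: C_1 → C_0 maps an edge to its endpoints' difference, ∂[p,q] = q − p. For instance
  ∂[1,6] = [6] − [1].
As a 9×27 matrix over Z this has rank 8, with invariant factors (1,1,1,1,1,1,1,1).

∂_2: C_2 → C_1 maps a triangle to the signed sum of its edges. For instance
  ∂[1,4,7] = [4,7] − [1,7] + [1,4],
  ∂[1,5,7] = [5,7] − [1,7] + [1,5].
This gives a 27×18 integer matrix of rank 18; reducing to Smith normal form yields diagonal entries (1,1,1,1,1,1,1,1,1,1,1,1,1,1,1,1,1,2).

Computing H_k = (kernel of ∂_k) / (image of ∂_{k+1}):

  H_0: rank C_0 − rank ∂_1 = 9 − 8 = 1, and the invariant factors of ∂_1 are all 1, so H_0 ≅ Z.
  H_1: rank ker ∂_1 − rank ∂_2 = (27 − 8) − 18 = 1, and ∂_2 has invariant factor 2 > 1, so H_1 ≅ Z ⊕ Z/2.
  H_2: rank ker ∂_2 − rank ∂_3 = (18 − 18) − 0 = 0, and there is no ∂_3, so H_2 ≅ 0.

(K is a triangulation of the Klein bottle.)

H_0 = Z,  H_1 = Z ⊕ Z/2,  H_2 = 0.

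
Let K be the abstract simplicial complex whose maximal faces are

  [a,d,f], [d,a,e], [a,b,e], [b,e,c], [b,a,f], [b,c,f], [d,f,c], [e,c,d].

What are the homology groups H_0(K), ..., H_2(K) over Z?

Order the vertices as a < b < c < d < e < f. Listing each simplex with vertices in this order, K has dimension 2 with simplices:

  0-simplices (6): a, b, c, d, e, f
  1-simplices (12): ab, ad, ae, af, bc, be, bf, cd, ce, cf, de, df
  2-simplices (8): abe, abf, ade, adf, bce, bcf, cde, cdf

giving chain groups C_0 ≅ Z^6, C_1 ≅ Z^12, C_2 ≅ Z^8.

The boundary map ∂_1: C_1 → C_0 is given by ∂[p,q] = [q] − [p]. For instance
  ∂ad = d − a.
This gives a 6×12 integer matrix of rank 5; reducing to Smith normal form yields diagonal entries (1,1,1,1,1).

∂_2: C_2 → C_1 sends each 2-simplex [p,q,r] to [q,r] − [p,r] + [p,q]. For instance
  ∂adf = df − af + ad,
  ∂abe = be − ae + ab.
This gives a 12×8 integer matrix of rank 7; reducing to Smith normal form yields diagonal entries (1,1,1,1,1,1,1).

Reading off H_k = ker ∂_k / im ∂_{k+1}:

  H_0: rank C_0 − rank ∂_1 = 6 − 5 = 1, and the invariant factors of ∂_1 are all 1, so H_0 = Z.
  H_1: rank ker ∂_1 − rank ∂_2 = (12 − 5) − 7 = 0, and the invariant factors of ∂_2 are all 1, so H_1 = 0.
  H_2: rank ker ∂_2 − rank ∂_3 = (8 − 7) − 0 = 1, and there is no ∂_3, so H_2 = Z.

As a check, the Euler characteristic is 6 − 12 + 8 = 2, which agrees with 1 − 0 + 1 = 2.
(K is a triangulation of the 2-sphere S^2.)

H_0 ≅ Z,  H_1 = 0,  H_2 ≅ Z.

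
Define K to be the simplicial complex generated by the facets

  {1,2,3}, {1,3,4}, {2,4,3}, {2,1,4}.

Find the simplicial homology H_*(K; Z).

H_0 ≅ Z,  H_1 = 0,  H_2 ≅ Z.

Order the vertices as 1 < 2 < 3 < 4. Listing each simplex with vertices in this order, K has dimension 2 with simplices:

  0-simplices (4): [1], [2], [3], [4]
  1-simplices (6): [1,2], [1,3], [1,4], [2,3], [2,4], [3,4]
  2-simplices (4): [1,2,3], [1,2,4], [1,3,4], [2,3,4]

giving chain groups C_0 ≅ Z^4, C_1 ≅ Z^6, C_2 ≅ Z^4.

Boundary ∂_1: C_1 → C_0 maps an edge to its endpoints' difference, ∂[p,q] = q − p.
This gives a 4×6 integer matrix of rank 3; reducing to Smith normal form yields diagonal entries (1,1,1).

∂_2: C_2 → C_1 sends each 2-simplex [p,q,r] to [q,r] − [p,r] + [p,q]. For instance
  ∂[1,2,4] = [2,4] − [1,4] + [1,2],
  ∂[2,3,4] = [3,4] − [2,4] + [2,3].
This gives a 6×4 integer matrix of rank 3; reducing to Smith normal form yields diagonal entries (1,1,1).

Reading off H_k = ker ∂_k / im ∂_{k+1}:

  H_0: rank C_0 − rank ∂_1 = 4 − 3 = 1, and the invariant factors of ∂_1 are all 1, so H_0 = Z.
  H_1: rank ker ∂_1 − rank ∂_2 = (6 − 3) − 3 = 0, and the invariant factors of ∂_2 are all 1, so H_1 = 0.
  H_2: rank ker ∂_2 − rank ∂_3 = (4 − 3) − 0 = 1, and there is no ∂_3, so H_2 = Z.

As a check, the Euler characteristic is 4 − 6 + 4 = 2, which agrees with 1 − 0 + 1 = 2.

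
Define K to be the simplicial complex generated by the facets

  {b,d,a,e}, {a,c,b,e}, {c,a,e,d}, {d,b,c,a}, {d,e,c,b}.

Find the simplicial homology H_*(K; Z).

H_0 = Z,  H_1 = 0,  H_2 = 0,  H_3 = Z.

Fix the vertex order a < b < c < d < e and write every simplex with vertices in increasing order. Then dim K = 3 and the simplices of K are:

  0-simplices (5): a, b, c, d, e
  1-simplices (10): ab, ac, ad, ae, bc, bd, be, cd, ce, de
  2-simplices (10): abc, abd, abe, acd, ace, ade, bcd, bce, bde, cde
  3-simplices (5): abcd, abce, abde, acde, bcde

so the chain groups are C_0 ≅ Z^5, C_1 ≅ Z^10, C_2 ≅ Z^10, C_3 ≅ Z^5.

The boundary map ∂_1: C_1 → C_0 is given by ∂[p,q] = [q] − [p].
This gives a 5×10 integer matrix of rank 4; reducing to Smith normal form yields diagonal entries (1,1,1,1).

Boundary ∂_2: C_2 → C_1 maps a triangle to the signed sum of its edges. For instance
  ∂ade = de − ae + ad,
  ∂cde = de − ce + cd.
This gives a 10×10 integer matrix of rank 6; reducing to Smith normal form yields diagonal entries (1,1,1,1,1,1).

Boundary ∂_3: C_3 → C_2 sends each 3-simplex σ to the alternating sum Σ_i (−1)^i (σ with its i-th vertex removed). For instance
  ∂abde = bde − ade + abe − abd,
  ∂abcd = bcd − acd + abd − abc.
As a 10×5 matrix over Z this has rank 4, with invariant factors (1,1,1,1).

Reading off H_k = ker ∂_k / im ∂_{k+1}:

  H_0: rank C_0 − rank ∂_1 = 5 − 4 = 1, and the invariant factors of ∂_1 are all 1, so H_0 ≅ Z.
  H_1: rank ker ∂_1 − rank ∂_2 = (10 − 4) − 6 = 0, and the invariant factors of ∂_2 are all 1, so H_1 ≅ 0.
  H_2: rank ker ∂_2 − rank ∂_3 = (10 − 6) − 4 = 0, and the invariant factors of ∂_3 are all 1, so H_2 ≅ 0.
  H_3: rank ker ∂_3 − rank ∂_4 = (5 − 4) − 0 = 1, and there is no ∂_4, so H_3 ≅ Z.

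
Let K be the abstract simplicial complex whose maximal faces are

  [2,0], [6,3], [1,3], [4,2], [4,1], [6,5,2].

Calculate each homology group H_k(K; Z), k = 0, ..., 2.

We work with the vertex ordering 0 < 1 < 2 < 3 < 4 < 5 < 6. The simplices of K, each written with vertices in increasing order, are:

  0-simplices (7): [0], [1], [2], [3], [4], [5], [6]
  1-simplices (8): [0,2], [1,3], [1,4], [2,4], [2,5], [2,6], [3,6], [5,6]
  2-simplices (1): [2,5,6]

giving chain groups C_0 ≅ Z^7, C_1 ≅ Z^8, C_2 ≅ Z^1.

The boundary map ∂_1: C_1 → C_0 maps an edge to its endpoints' difference, ∂[p,q] = q − p.
The resulting 7×8 matrix has rank 6, and its Smith normal form has invariant factors (1,1,1,1,1,1).

The boundary map ∂_2: C_2 → C_1 acts by ∂[p,q,r] = [q,r] − [p,r] + [p,q]. For instance
  ∂[2,5,6] = [5,6] − [2,6] + [2,5].
As a 8×1 matrix over Z this has rank 1, with invariant factors (1).

Computing H_k = (kernel of ∂_k) / (image of ∂_{k+1}):

  H_0: rank C_0 − rank ∂_1 = 7 − 6 = 1, and the invariant factors of ∂_1 are all 1, so H_0 = Z.
  H_1: rank ker ∂_1 − rank ∂_2 = (8 − 6) − 1 = 1, and the invariant factors of ∂_2 are all 1, so H_1 = Z.
  H_2: rank ker ∂_2 − rank ∂_3 = (1 − 1) − 0 = 0, and there is no ∂_3, so H_2 = 0.

As a check, the Euler characteristic is 7 − 8 + 1 = 0, which agrees with 1 − 1 + 0 = 0.

H_0 ≅ Z,  H_1 ≅ Z,  H_2 = 0.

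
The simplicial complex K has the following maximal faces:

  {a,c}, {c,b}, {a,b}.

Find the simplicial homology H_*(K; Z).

Fix the vertex order a < b < c and write every simplex with vertices in increasing order. Then dim K = 1 and the simplices of K are:

  0-simplices (3): a, b, c
  1-simplices (3): ab, ac, bc

giving chain groups C_0 ≅ Z^3, C_1 ≅ Z^3.

The boundary map ∂_1: C_1 → C_0 maps an edge to its endpoints' difference, ∂[p,q] = q − p. For instance
  ∂ab = b − a.
The 3×3 boundary matrix has rank 2 and Smith normal form diag(1,1).

Reading off H_k = ker ∂_k / im ∂_{k+1}:

  H_0: rank C_0 − rank ∂_1 = 3 − 2 = 1, and the invariant factors of ∂_1 are all 1, so H_0 ≅ Z.
  H_1: rank ker ∂_1 − rank ∂_2 = (3 − 2) − 0 = 1, and there is no ∂_2, so H_1 ≅ Z.

(K is a triangulation of the circle S^1.)

H_0 ≅ Z,  H_1 ≅ Z.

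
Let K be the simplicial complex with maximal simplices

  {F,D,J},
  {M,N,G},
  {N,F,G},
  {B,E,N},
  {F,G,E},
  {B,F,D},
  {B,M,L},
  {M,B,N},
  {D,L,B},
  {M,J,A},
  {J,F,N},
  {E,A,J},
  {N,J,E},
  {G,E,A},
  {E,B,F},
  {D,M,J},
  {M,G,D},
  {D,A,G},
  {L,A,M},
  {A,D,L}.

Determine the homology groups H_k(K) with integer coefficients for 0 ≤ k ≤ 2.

H_0 ≅ Z,  H_1 ≅ Z ⊕ Z/2,  H_2 = 0.

Fix the vertex order A < B < D < E < F < G < J < L < M < N and write every simplex with vertices in increasing order. Then dim K = 2 and the simplices of K are:

  0-simplices (10): A, B, D, E, F, G, J, L, M, N
  1-simplices (30): AD, AE, AG, AJ, AL, AM, BD, BE, BF, BL, BM, BN, DF, DG, DJ, DL, DM, EF, EG, EJ, EN, FG, FJ, FN, GM, GN, JM, JN, LM, MN
  2-simplices (20): ADG, ADL, AEG, AEJ, AJM, ALM, BDF, BDL, BEF, BEN, BLM, BMN, DFJ, DGM, DJM, EFG, EJN, FGN, FJN, GMN

Hence C_0 ≅ Z^10, C_1 ≅ Z^30, C_2 ≅ Z^20.

Boundary ∂_1: C_1 → C_0 is given by ∂[p,q] = [q] − [p]. For instance
  ∂EJ = J − E.
As a 10×30 matrix over Z this has rank 9, with invariant factors (1,1,1,1,1,1,1,1,1).

The boundary map ∂_2: C_2 → C_1 maps a triangle to the signed sum of its edges. For instance
  ∂GMN = MN − GN + GM,
  ∂BDL = DL − BL + BD.
This gives a 30×20 integer matrix of rank 20; reducing to Smith normal form yields diagonal entries (1,1,1,1,1,1,1,1,1,1,1,1,1,1,1,1,1,1,1,2).

From H_k ≅ ker(∂_k) / im(∂_{k+1}) we obtain:

  H_0: rank C_0 − rank ∂_1 = 10 − 9 = 1, and the invariant factors of ∂_1 are all 1, so H_0 = Z.
  H_1: rank ker ∂_1 − rank ∂_2 = (30 − 9) − 20 = 1, and ∂_2 has invariant factor 2 > 1, so H_1 = Z ⊕ Z/2.
  H_2: rank ker ∂_2 − rank ∂_3 = (20 − 20) − 0 = 0, and there is no ∂_3, so H_2 = 0.

As a check, the Euler characteristic is 10 − 30 + 20 = 0, which agrees with 1 − 1 + 0 = 0.
(K is a triangulation of the Klein bottle.)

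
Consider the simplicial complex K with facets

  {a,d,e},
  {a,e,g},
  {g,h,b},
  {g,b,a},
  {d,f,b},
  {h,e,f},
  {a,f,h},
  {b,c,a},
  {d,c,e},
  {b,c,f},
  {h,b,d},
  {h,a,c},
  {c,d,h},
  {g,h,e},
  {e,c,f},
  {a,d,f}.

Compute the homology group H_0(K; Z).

K has 8 vertices, 24 edges, 16 triangles.
rank ∂_0 = 0, rank ∂_1 = 7 ⇒ b_0 = 8 − 0 − 7 = 1; all invariant factors of ∂_1 are 1 so no torsion. So H_0 = Z.

H_0 ≅ Z.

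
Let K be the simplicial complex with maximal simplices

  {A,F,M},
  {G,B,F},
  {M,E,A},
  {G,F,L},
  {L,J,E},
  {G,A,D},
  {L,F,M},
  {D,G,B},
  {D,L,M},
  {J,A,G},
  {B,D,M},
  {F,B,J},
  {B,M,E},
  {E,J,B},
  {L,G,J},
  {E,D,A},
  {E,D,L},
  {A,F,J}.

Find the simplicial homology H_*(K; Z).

Fix the vertex order A < B < D < E < F < G < J < L < M and write every simplex with vertices in increasing order. Then dim K = 2 and the simplices of K are:

  0-simplices (9): A, B, D, E, F, G, J, L, M
  1-simplices (27): AD, AE, AF, AG, AJ, AM, BD, BE, BF, BG, BJ, BM, DE, DG, DL, DM, EJ, EL, EM, FG, FJ, FL, FM, GJ, GL, JL, LM
  2-simplices (18): ADE, ADG, AEM, AFJ, AFM, AGJ, BDG, BDM, BEJ, BEM, BFG, BFJ, DEL, DLM, EJL, FGL, FLM, GJL

giving chain groups C_0 ≅ Z^9, C_1 ≅ Z^27, C_2 ≅ Z^18.

The boundary map ∂_1: C_1 → C_0 maps an edge to its endpoints' difference, ∂[p,q] = q − p. For instance
  ∂JL = L − J.
This gives a 9×27 integer matrix of rank 8; reducing to Smith normal form yields diagonal entries (1,1,1,1,1,1,1,1).

Boundary ∂_2: C_2 → C_1 maps a triangle to the signed sum of its edges. For instance
  ∂BEJ = EJ − BJ + BE,
  ∂GJL = JL − GL + GJ.
This gives a 27×18 integer matrix of rank 18; reducing to Smith normal form yields diagonal entries (1,1,1,1,1,1,1,1,1,1,1,1,1,1,1,1,1,2).

Now H_k = ker ∂_k / im ∂_{k+1}, so:

  H_0: rank C_0 − rank ∂_1 = 9 − 8 = 1, and the invariant factors of ∂_1 are all 1, so H_0 = Z.
  H_1: rank ker ∂_1 − rank ∂_2 = (27 − 8) − 18 = 1, and ∂_2 has invariant factor 2 > 1, so H_1 = Z ⊕ Z/2.
  H_2: rank ker ∂_2 − rank ∂_3 = (18 − 18) − 0 = 0, and there is no ∂_3, so H_2 = 0.

As a check, the Euler characteristic is 9 − 27 + 18 = 0, which agrees with 1 − 1 + 0 = 0.
(K is a triangulation of the Klein bottle.)

H_0 = Z,  H_1 = Z ⊕ Z/2,  H_2 = 0.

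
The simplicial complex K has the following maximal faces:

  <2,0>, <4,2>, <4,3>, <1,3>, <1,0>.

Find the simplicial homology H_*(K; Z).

Take the total order 0 < 1 < 2 < 3 < 4 on the vertex set. Then K (dimension 1) consists of the simplices:

  0-simplices (5): [0], [1], [2], [3], [4]
  1-simplices (5): [0,1], [0,2], [1,3], [2,4], [3,4]

so the chain groups are C_0 ≅ Z^5, C_1 ≅ Z^5.

∂_1: C_1 → C_0 is given by ∂[p,q] = [q] − [p]. For instance
  ∂[0,1] = [1] − [0].
As a 5×5 matrix over Z this has rank 4, with invariant factors (1,1,1,1).

Reading off H_k = ker ∂_k / im ∂_{k+1}:

  H_0: rank C_0 − rank ∂_1 = 5 − 4 = 1, and the invariant factors of ∂_1 are all 1, so H_0 ≅ Z.
  H_1: rank ker ∂_1 − rank ∂_2 = (5 − 4) − 0 = 1, and there is no ∂_2, so H_1 ≅ Z.

As a check, the Euler characteristic is 5 − 5 = 0, which agrees with 1 − 1 = 0.

H_0 = Z,  H_1 = Z.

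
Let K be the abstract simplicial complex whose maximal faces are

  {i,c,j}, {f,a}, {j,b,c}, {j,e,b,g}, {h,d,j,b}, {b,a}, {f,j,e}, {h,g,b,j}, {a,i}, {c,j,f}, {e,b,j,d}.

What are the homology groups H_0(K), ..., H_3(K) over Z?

H_0 ≅ Z,  H_1 ≅ Z^2,  H_2 = 0,  H_3 = 0.

K has 10 vertices, 23 edges, 16 triangles, 4 3-simplices.
rank ∂_0 = 0, rank ∂_1 = 9 ⇒ b_0 = 10 − 0 − 9 = 1; all invariant factors of ∂_1 are 1 so no torsion. So H_0 = Z.
rank ∂_1 = 9, rank ∂_2 = 12 ⇒ b_1 = 23 − 9 − 12 = 2; all invariant factors of ∂_2 are 1 so no torsion. So H_1 = Z^2.
rank ∂_2 = 12, rank ∂_3 = 4 ⇒ b_2 = 16 − 12 − 4 = 0; all invariant factors of ∂_3 are 1 so no torsion. So H_2 = 0.
rank ∂_3 = 4, rank ∂_4 = 0 ⇒ b_3 = 4 − 4 − 0 = 0. So H_3 = 0.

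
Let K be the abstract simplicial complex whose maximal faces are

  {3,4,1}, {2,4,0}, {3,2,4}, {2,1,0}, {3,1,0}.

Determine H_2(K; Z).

Order the vertices as 0 < 1 < 2 < 3 < 4. Listing each simplex with vertices in this order, K has dimension 2 with simplices:

  0-simplices (5): [0], [1], [2], [3], [4]
  1-simplices (10): [0,1], [0,2], [0,3], [0,4], [1,2], [1,3], [1,4], [2,3], [2,4], [3,4]
  2-simplices (5): [0,1,2], [0,1,3], [0,2,4], [1,3,4], [2,3,4]

giving chain groups C_0 ≅ Z^5, C_1 ≅ Z^10, C_2 ≅ Z^5.

∂_1: C_1 → C_0 sends each edge [p,q] (with p < q) to q − p. For instance
  ∂[1,3] = [3] − [1].
The resulting 5×10 matrix has rank 4, and its Smith normal form has invariant factors (1,1,1,1).

∂_2: C_2 → C_1 acts by ∂[p,q,r] = [q,r] − [p,r] + [p,q]. For instance
  ∂[0,2,4] = [2,4] − [0,4] + [0,2],
  ∂[2,3,4] = [3,4] − [2,4] + [2,3].
The 10×5 boundary matrix has rank 5 and Smith normal form diag(1,1,1,1,1).

Reading off H_k = ker ∂_k / im ∂_{k+1}:

  H_2: rank ker ∂_2 − rank ∂_3 = (5 − 5) − 0 = 0, and there is no ∂_3, so H_2 ≅ 0.

(K is a triangulation of the Möbius band.)

H_2 ≅ 0.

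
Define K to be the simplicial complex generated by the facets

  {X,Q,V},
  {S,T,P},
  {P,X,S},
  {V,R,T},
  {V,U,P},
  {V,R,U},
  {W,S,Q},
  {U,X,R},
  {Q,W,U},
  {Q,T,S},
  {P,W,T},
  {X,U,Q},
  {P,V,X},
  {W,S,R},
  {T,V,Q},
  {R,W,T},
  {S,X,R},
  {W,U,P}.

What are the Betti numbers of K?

b_0 = 1, b_1 = 1, b_2 = 0.

We work with the vertex ordering P < Q < R < S < T < U < V < W < X. The simplices of K, each written with vertices in increasing order, are:

  0-simplices (9): P, Q, R, S, T, U, V, W, X
  1-simplices (27): PS, PT, PU, PV, PW, PX, QS, QT, QU, QV, QW, QX, RS, RT, RU, RV, RW, RX, ST, SW, SX, TV, TW, UV, UW, UX, VX
  2-simplices (18): PST, PSX, PTW, PUV, PUW, PVX, QST, QSW, QTV, QUW, QUX, QVX, RSW, RSX, RTV, RTW, RUV, RUX

so the chain groups are C_0 ≅ Z^9, C_1 ≅ Z^27, C_2 ≅ Z^18.

Boundary ∂_1: C_1 → C_0 sends each edge [p,q] (with p < q) to q − p. For instance
  ∂PT = T − P.
As a 9×27 matrix over Z this has rank 8, with invariant factors (1,1,1,1,1,1,1,1).

The boundary map ∂_2: C_2 → C_1 acts by ∂[p,q,r] = [q,r] − [p,r] + [p,q]. For instance
  ∂RUV = UV − RV + RU,
  ∂QVX = VX − QX + QV.
This gives a 27×18 integer matrix of rank 18; reducing to Smith normal form yields diagonal entries (1,1,1,1,1,1,1,1,1,1,1,1,1,1,1,1,1,2).

From H_k ≅ ker(∂_k) / im(∂_{k+1}) we obtain:

  H_0: rank C_0 − rank ∂_1 = 9 − 8 = 1, and the invariant factors of ∂_1 are all 1, so H_0 = Z.
  H_1: rank ker ∂_1 − rank ∂_2 = (27 − 8) − 18 = 1, and ∂_2 has invariant factor 2 > 1, so H_1 = Z ⊕ Z/2.
  H_2: rank ker ∂_2 − rank ∂_3 = (18 − 18) − 0 = 0, and there is no ∂_3, so H_2 = 0.

Hence the Betti numbers are b_0 = 1, b_1 = 1, b_2 = 0.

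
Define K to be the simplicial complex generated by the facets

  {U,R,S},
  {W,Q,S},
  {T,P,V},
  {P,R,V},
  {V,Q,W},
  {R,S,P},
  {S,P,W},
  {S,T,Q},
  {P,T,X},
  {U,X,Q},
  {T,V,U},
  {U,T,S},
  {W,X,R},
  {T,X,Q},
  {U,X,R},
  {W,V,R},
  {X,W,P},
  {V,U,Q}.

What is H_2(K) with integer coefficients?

H_2 ≅ 0.

We work with the vertex ordering P < Q < R < S < T < U < V < W < X. The simplices of K, each written with vertices in increasing order, are:

  0-simplices (9): P, Q, R, S, T, U, V, W, X
  1-simplices (27): PR, PS, PT, PV, PW, PX, QS, QT, QU, QV, QW, QX, RS, RU, RV, RW, RX, ST, SU, SW, TU, TV, TX, UV, UX, VW, WX
  2-simplices (18): PRS, PRV, PSW, PTV, PTX, PWX, QST, QSW, QTX, QUV, QUX, QVW, RSU, RUX, RVW, RWX, STU, TUV

Hence C_0 ≅ Z^9, C_1 ≅ Z^27, C_2 ≅ Z^18.

Boundary ∂_1: C_1 → C_0 is given by ∂[p,q] = [q] − [p]. For instance
  ∂PS = S − P.
As a 9×27 matrix over Z this has rank 8, with invariant factors (1,1,1,1,1,1,1,1).

The boundary map ∂_2: C_2 → C_1 acts by ∂[p,q,r] = [q,r] − [p,r] + [p,q]. For instance
  ∂RVW = VW − RW + RV,
  ∂STU = TU − SU + ST.
The resulting 27×18 matrix has rank 18, and its Smith normal form has invariant factors (1,1,1,1,1,1,1,1,1,1,1,1,1,1,1,1,1,2).

From H_k ≅ ker(∂_k) / im(∂_{k+1}) we obtain:

  H_2: rank ker ∂_2 − rank ∂_3 = (18 − 18) − 0 = 0, and there is no ∂_3, so H_2 = 0.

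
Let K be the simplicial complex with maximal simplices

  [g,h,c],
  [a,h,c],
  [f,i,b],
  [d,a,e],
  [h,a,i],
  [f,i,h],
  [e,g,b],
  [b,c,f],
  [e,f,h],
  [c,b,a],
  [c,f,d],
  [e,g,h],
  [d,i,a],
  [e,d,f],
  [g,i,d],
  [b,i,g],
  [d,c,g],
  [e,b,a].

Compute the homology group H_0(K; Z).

H_0 = Z.

Fix the vertex order a < b < c < d < e < f < g < h < i and write every simplex with vertices in increasing order. Then dim K = 2 and the simplices of K are:

  0-simplices (9): a, b, c, d, e, f, g, h, i
  1-simplices (27): ab, ac, ad, ae, ah, ai, bc, be, bf, bg, bi, cd, cf, cg, ch, de, df, dg, di, ef, eg, eh, fh, fi, gh, gi, hi
  2-simplices (18): abc, abe, ach, ade, adi, ahi, bcf, beg, bfi, bgi, cdf, cdg, cgh, def, dgi, efh, egh, fhi

giving chain groups C_0 ≅ Z^9, C_1 ≅ Z^27, C_2 ≅ Z^18.

The boundary map ∂_1: C_1 → C_0 is given by ∂[p,q] = [q] − [p]. For instance
  ∂hi = i − h.
This gives a 9×27 integer matrix of rank 8; reducing to Smith normal form yields diagonal entries (1,1,1,1,1,1,1,1).

Boundary ∂_2: C_2 → C_1 maps a triangle to the signed sum of its edges. For instance
  ∂efh = fh − eh + ef,
  ∂bfi = fi − bi + bf.
The 27×18 boundary matrix has rank 17 and Smith normal form diag(1,1,1,1,1,1,1,1,1,1,1,1,1,1,1,1,1).

Reading off H_k = ker ∂_k / im ∂_{k+1}:

  H_0: rank C_0 − rank ∂_1 = 9 − 8 = 1, and the invariant factors of ∂_1 are all 1, so H_0 ≅ Z.

(K is a triangulation of the torus T^2.)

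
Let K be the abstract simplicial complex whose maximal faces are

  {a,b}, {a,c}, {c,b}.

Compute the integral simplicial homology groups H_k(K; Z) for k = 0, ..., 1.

K has 3 vertices, 3 edges.
rank ∂_0 = 0, rank ∂_1 = 2 ⇒ b_0 = 3 − 0 − 2 = 1; all invariant factors of ∂_1 are 1 so no torsion. So H_0 ≅ Z.
rank ∂_1 = 2, rank ∂_2 = 0 ⇒ b_1 = 3 − 2 − 0 = 1. So H_1 ≅ Z.

H_0 ≅ Z,  H_1 ≅ Z.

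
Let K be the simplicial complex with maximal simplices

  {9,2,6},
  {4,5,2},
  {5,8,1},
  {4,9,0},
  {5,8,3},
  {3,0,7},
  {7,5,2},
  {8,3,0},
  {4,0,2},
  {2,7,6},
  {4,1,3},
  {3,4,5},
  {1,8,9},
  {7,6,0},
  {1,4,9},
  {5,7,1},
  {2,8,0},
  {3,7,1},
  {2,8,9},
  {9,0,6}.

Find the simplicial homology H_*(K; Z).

H_0 ≅ Z,  H_1 ≅ Z ⊕ Z/2,  H_2 = 0.

Fix the vertex order 0 < 1 < 2 < 3 < 4 < 5 < 6 < 7 < 8 < 9 and write every simplex with vertices in increasing order. Then dim K = 2 and the simplices of K are:

  0-simplices (10): [0], [1], [2], [3], [4], [5], [6], [7], [8], [9]
  1-simplices (30): (30 of them)
  2-simplices (20): (20 of them)

giving chain groups C_0 ≅ Z^10, C_1 ≅ Z^30, C_2 ≅ Z^20.

Boundary ∂_1: C_1 → C_0 is given by ∂[p,q] = [q] − [p].
The resulting 10×30 matrix has rank 9, and its Smith normal form has invariant factors (1,1,1,1,1,1,1,1,1).

∂_2: C_2 → C_1 sends each 2-simplex [p,q,r] to [q,r] − [p,r] + [p,q]. For instance
  ∂[1,5,8] = [5,8] − [1,8] + [1,5],
  ∂[0,6,9] = [6,9] − [0,9] + [0,6].
As a 30×20 matrix over Z this has rank 20, with invariant factors (1,1,1,1,1,1,1,1,1,1,1,1,1,1,1,1,1,1,1,2).

Reading off H_k = ker ∂_k / im ∂_{k+1}:

  H_0: rank C_0 − rank ∂_1 = 10 − 9 = 1, and the invariant factors of ∂_1 are all 1, so H_0 = Z.
  H_1: rank ker ∂_1 − rank ∂_2 = (30 − 9) − 20 = 1, and ∂_2 has invariant factor 2 > 1, so H_1 = Z ⊕ Z/2.
  H_2: rank ker ∂_2 − rank ∂_3 = (20 − 20) − 0 = 0, and there is no ∂_3, so H_2 = 0.

As a check, the Euler characteristic is 10 − 30 + 20 = 0, which agrees with 1 − 1 + 0 = 0.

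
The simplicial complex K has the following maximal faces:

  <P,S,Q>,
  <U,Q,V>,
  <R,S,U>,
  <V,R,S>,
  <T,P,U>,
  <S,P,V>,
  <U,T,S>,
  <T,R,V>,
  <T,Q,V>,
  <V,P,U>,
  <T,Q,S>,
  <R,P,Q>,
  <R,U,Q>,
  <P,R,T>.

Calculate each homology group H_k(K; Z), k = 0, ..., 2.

Take the total order P < Q < R < S < T < U < V on the vertex set. Then K (dimension 2) consists of the simplices:

  0-simplices (7): P, Q, R, S, T, U, V
  1-simplices (21): PQ, PR, PS, PT, PU, PV, QR, QS, QT, QU, QV, RS, RT, RU, RV, ST, SU, SV, TU, TV, UV
  2-simplices (14): PQR, PQS, PRT, PSV, PTU, PUV, QRU, QST, QTV, QUV, RSU, RSV, RTV, STU

giving chain groups C_0 ≅ Z^7, C_1 ≅ Z^21, C_2 ≅ Z^14.

Boundary ∂_1: C_1 → C_0 sends each edge [p,q] (with p < q) to q − p.
The resulting 7×21 matrix has rank 6, and its Smith normal form has invariant factors (1,1,1,1,1,1).

∂_2: C_2 → C_1 maps a triangle to the signed sum of its edges. For instance
  ∂STU = TU − SU + ST,
  ∂PRT = RT − PT + PR.
As a 21×14 matrix over Z this has rank 13, with invariant factors (1,1,1,1,1,1,1,1,1,1,1,1,1).

From H_k ≅ ker(∂_k) / im(∂_{k+1}) we obtain:

  H_0: rank C_0 − rank ∂_1 = 7 − 6 = 1, and the invariant factors of ∂_1 are all 1, so H_0 = Z.
  H_1: rank ker ∂_1 − rank ∂_2 = (21 − 6) − 13 = 2, and the invariant factors of ∂_2 are all 1, so H_1 = Z^2.
  H_2: rank ker ∂_2 − rank ∂_3 = (14 − 13) − 0 = 1, and there is no ∂_3, so H_2 = Z.

As a check, the Euler characteristic is 7 − 21 + 14 = 0, which agrees with 1 − 2 + 1 = 0.

H_0 = Z,  H_1 = Z^2,  H_2 = Z.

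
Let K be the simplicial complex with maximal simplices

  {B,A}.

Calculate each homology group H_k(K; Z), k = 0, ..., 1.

Fix the vertex order A < B and write every simplex with vertices in increasing order. Then dim K = 1 and the simplices of K are:

  0-simplices (2): A, B
  1-simplices (1): AB

so the chain groups are C_0 ≅ Z^2, C_1 ≅ Z^1.

The boundary map ∂_1: C_1 → C_0 is given by ∂[p,q] = [q] − [p].
As a 2×1 matrix over Z this has rank 1, with invariant factors (1).

Now H_k = ker ∂_k / im ∂_{k+1}, so:

  H_0: rank C_0 − rank ∂_1 = 2 − 1 = 1, and the invariant factors of ∂_1 are all 1, so H_0 ≅ Z.
  H_1: rank ker ∂_1 − rank ∂_2 = (1 − 1) − 0 = 0, and there is no ∂_2, so H_1 ≅ 0.

H_0 = Z,  H_1 = 0.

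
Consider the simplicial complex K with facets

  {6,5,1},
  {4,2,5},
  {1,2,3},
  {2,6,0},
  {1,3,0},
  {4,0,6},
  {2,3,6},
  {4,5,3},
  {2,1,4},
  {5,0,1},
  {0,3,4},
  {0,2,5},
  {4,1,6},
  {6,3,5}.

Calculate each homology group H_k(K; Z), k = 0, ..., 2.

H_0 ≅ Z,  H_1 ≅ Z^2,  H_2 ≅ Z.

Take the total order 0 < 1 < 2 < 3 < 4 < 5 < 6 on the vertex set. Then K (dimension 2) consists of the simplices:

  0-simplices (7): [0], [1], [2], [3], [4], [5], [6]
  1-simplices (21): [0,1], [0,2], [0,3], [0,4], [0,5], [0,6], [1,2], [1,3], [1,4], [1,5], [1,6], [2,3], [2,4], [2,5], [2,6], [3,4], [3,5], [3,6], [4,5], [4,6], [5,6]
  2-simplices (14): [0,1,3], [0,1,5], [0,2,5], [0,2,6], [0,3,4], [0,4,6], [1,2,3], [1,2,4], [1,4,6], [1,5,6], [2,3,6], [2,4,5], [3,4,5], [3,5,6]

Hence C_0 ≅ Z^7, C_1 ≅ Z^21, C_2 ≅ Z^14.

Boundary ∂_1: C_1 → C_0 sends each edge [p,q] (with p < q) to q − p. For instance
  ∂[4,5] = [5] − [4].
This gives a 7×21 integer matrix of rank 6; reducing to Smith normal form yields diagonal entries (1,1,1,1,1,1).

∂_2: C_2 → C_1 maps a triangle to the signed sum of its edges. For instance
  ∂[3,4,5] = [4,5] − [3,5] + [3,4],
  ∂[0,4,6] = [4,6] − [0,6] + [0,4].
The 21×14 boundary matrix has rank 13 and Smith normal form diag(1,1,1,1,1,1,1,1,1,1,1,1,1).

From H_k ≅ ker(∂_k) / im(∂_{k+1}) we obtain:

  H_0: rank C_0 − rank ∂_1 = 7 − 6 = 1, and the invariant factors of ∂_1 are all 1, so H_0 = Z.
  H_1: rank ker ∂_1 − rank ∂_2 = (21 − 6) − 13 = 2, and the invariant factors of ∂_2 are all 1, so H_1 = Z^2.
  H_2: rank ker ∂_2 − rank ∂_3 = (14 − 13) − 0 = 1, and there is no ∂_3, so H_2 = Z.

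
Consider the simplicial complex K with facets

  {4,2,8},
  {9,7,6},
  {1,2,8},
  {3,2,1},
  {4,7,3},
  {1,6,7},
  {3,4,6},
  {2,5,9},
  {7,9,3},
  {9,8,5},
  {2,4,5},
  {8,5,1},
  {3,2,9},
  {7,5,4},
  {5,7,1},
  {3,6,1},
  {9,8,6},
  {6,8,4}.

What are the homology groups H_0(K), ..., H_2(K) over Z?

Fix the vertex order 1 < 2 < 3 < 4 < 5 < 6 < 7 < 8 < 9 and write every simplex with vertices in increasing order. Then dim K = 2 and the simplices of K are:

  0-simplices (9): [1], [2], [3], [4], [5], [6], [7], [8], [9]
  1-simplices (27): (27 of them)
  2-simplices (18): [1,2,3], [1,2,8], [1,3,6], [1,5,7], [1,5,8], [1,6,7], [2,3,9], [2,4,5], [2,4,8], [2,5,9], [3,4,6], [3,4,7], [3,7,9], [4,5,7], [4,6,8], [5,8,9], [6,7,9], [6,8,9]

giving chain groups C_0 ≅ Z^9, C_1 ≅ Z^27, C_2 ≅ Z^18.

The boundary map ∂_1: C_1 → C_0 maps an edge to its endpoints' difference, ∂[p,q] = q − p. For instance
  ∂[2,4] = [4] − [2].
As a 9×27 matrix over Z this has rank 8, with invariant factors (1,1,1,1,1,1,1,1).

∂_2: C_2 → C_1 sends each 2-simplex [p,q,r] to [q,r] − [p,r] + [p,q]. For instance
  ∂[1,5,8] = [5,8] − [1,8] + [1,5],
  ∂[2,3,9] = [3,9] − [2,9] + [2,3].
The resulting 27×18 matrix has rank 18, and its Smith normal form has invariant factors (1,1,1,1,1,1,1,1,1,1,1,1,1,1,1,1,1,2).

Computing H_k = (kernel of ∂_k) / (image of ∂_{k+1}):

  H_0: rank C_0 − rank ∂_1 = 9 − 8 = 1, and the invariant factors of ∂_1 are all 1, so H_0 = Z.
  H_1: rank ker ∂_1 − rank ∂_2 = (27 − 8) − 18 = 1, and ∂_2 has invariant factor 2 > 1, so H_1 = Z ⊕ Z/2Z.
  H_2: rank ker ∂_2 − rank ∂_3 = (18 − 18) − 0 = 0, and there is no ∂_3, so H_2 = 0.

H_0 ≅ Z,  H_1 ≅ Z ⊕ Z/2Z,  H_2 = 0.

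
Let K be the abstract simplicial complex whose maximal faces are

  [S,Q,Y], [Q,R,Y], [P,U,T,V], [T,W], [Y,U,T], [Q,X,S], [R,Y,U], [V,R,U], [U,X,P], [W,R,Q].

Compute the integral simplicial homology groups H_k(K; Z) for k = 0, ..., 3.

We work with the vertex ordering P < Q < R < S < T < U < V < W < X < Y. The simplices of K, each written with vertices in increasing order, are:

  0-simplices (10): P, Q, R, S, T, U, V, W, X, Y
  1-simplices (22): PT, PU, PV, PX, QR, QS, QW, QX, QY, RU, RV, RW, RY, SX, SY, TU, TV, TW, TY, UV, UX, UY
  2-simplices (12): PTU, PTV, PUV, PUX, QRW, QRY, QSX, QSY, RUV, RUY, TUV, TUY
  3-simplices (1): PTUV

so the chain groups are C_0 ≅ Z^10, C_1 ≅ Z^22, C_2 ≅ Z^12, C_3 ≅ Z^1.

Boundary ∂_1: C_1 → C_0 maps an edge to its endpoints' difference, ∂[p,q] = q − p. For instance
  ∂UV = V − U.
As a 10×22 matrix over Z this has rank 9, with invariant factors (1,1,1,1,1,1,1,1,1).

Boundary ∂_2: C_2 → C_1 sends each 2-simplex [p,q,r] to [q,r] − [p,r] + [p,q]. For instance
  ∂QRW = RW − QW + QR,
  ∂PUV = UV − PV + PU.
As a 22×12 matrix over Z this has rank 11, with invariant factors (1,1,1,1,1,1,1,1,1,1,1).

The boundary map ∂_3: C_3 → C_2 sends each 3-simplex σ to the alternating sum Σ_i (−1)^i (σ with its i-th vertex removed). For instance
  ∂PTUV = TUV − PUV + PTV − PTU.
As a 12×1 matrix over Z this has rank 1, with invariant factors (1).

From H_k ≅ ker(∂_k) / im(∂_{k+1}) we obtain:

  H_0: rank C_0 − rank ∂_1 = 10 − 9 = 1, and the invariant factors of ∂_1 are all 1, so H_0 = Z.
  H_1: rank ker ∂_1 − rank ∂_2 = (22 − 9) − 11 = 2, and the invariant factors of ∂_2 are all 1, so H_1 = Z^2.
  H_2: rank ker ∂_2 − rank ∂_3 = (12 − 11) − 1 = 0, and the invariant factors of ∂_3 are all 1, so H_2 = 0.
  H_3: rank ker ∂_3 − rank ∂_4 = (1 − 1) − 0 = 0, and there is no ∂_4, so H_3 = 0.

As a check, the Euler characteristic is 10 − 22 + 12 − 1 = -1, which agrees with 1 − 2 + 0 − 0 = -1.

H_0 = Z,  H_1 = Z^2,  H_2 = 0,  H_3 = 0.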